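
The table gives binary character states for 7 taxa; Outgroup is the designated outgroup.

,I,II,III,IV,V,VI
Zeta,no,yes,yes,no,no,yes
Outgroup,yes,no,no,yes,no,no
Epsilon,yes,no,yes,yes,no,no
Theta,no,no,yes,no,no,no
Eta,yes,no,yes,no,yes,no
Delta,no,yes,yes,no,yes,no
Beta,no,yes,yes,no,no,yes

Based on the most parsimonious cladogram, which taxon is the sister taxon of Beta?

Character polarity is set by the outgroup: the derived state is whichever differs from the outgroup's state, so for I, IV the derived state is 'no', and for the remaining characters it is 'yes'.
I (derived state 'no') is shared by Beta, Delta, Theta, and Zeta — a synapomorphy uniting that clade.
II (derived state 'yes') is shared by Beta, Delta, and Zeta — a synapomorphy uniting that clade.
III (derived state 'yes') is shared by all ingroup taxa — unites the whole ingroup.
Only Beta, Delta, Eta, Theta, and Zeta show the derived state 'no' for IV, supporting them as a clade.
V (state 'yes') occurs in Delta and Eta but conflicts with the nesting implied by the other characters — most parsimoniously interpreted as homoplasy.
Only Beta and Zeta show the derived state 'yes' for VI, supporting them as a clade.
Most parsimonious ingroup topology: (((Theta,((Beta,Zeta),Delta)),Eta),Epsilon).
Beta and Zeta form a cherry on this tree, so they are sister taxa.

Zeta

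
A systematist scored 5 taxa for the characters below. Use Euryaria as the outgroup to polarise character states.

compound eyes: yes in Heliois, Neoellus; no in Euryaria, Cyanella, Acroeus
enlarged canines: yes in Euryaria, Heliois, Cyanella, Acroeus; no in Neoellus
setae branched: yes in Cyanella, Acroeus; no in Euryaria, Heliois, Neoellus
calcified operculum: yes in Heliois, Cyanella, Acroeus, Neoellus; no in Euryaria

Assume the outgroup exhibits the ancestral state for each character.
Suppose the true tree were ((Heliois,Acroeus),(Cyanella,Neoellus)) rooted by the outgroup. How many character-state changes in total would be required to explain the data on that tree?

Map each character onto ((Heliois,Acroeus),(Cyanella,Neoellus)) (rooted by Euryaria) and count the minimum state changes it requires (Fitch parsimony):
compound eyes: 2; enlarged canines: 1; setae branched: 2; calcified operculum: 1.
Total tree length = 6.

6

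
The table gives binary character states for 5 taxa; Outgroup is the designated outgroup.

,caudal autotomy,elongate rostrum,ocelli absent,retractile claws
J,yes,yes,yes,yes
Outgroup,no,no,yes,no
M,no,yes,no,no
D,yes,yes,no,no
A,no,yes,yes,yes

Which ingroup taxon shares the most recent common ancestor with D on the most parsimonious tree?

M

Character polarity is set by the outgroup: the derived state is whichever differs from the outgroup's state, so for ocelli absent the derived state is 'no', and for the remaining characters it is 'yes'.
caudal autotomy groups D and J, which is incompatible with the clades supported by the remaining characters; treating it as convergent (homoplasy) costs fewer steps than any alternative tree.
elongate rostrum (derived state 'yes') is shared by all ingroup taxa — unites the whole ingroup.
ocelli absent (derived state 'no') is shared by D and M — a synapomorphy uniting that clade.
Only A and J show the derived state 'yes' for retractile claws, supporting them as a clade.
Most parsimonious ingroup topology: ((M,D),(J,A)).
D and M form a cherry on this tree, so they are sister taxa.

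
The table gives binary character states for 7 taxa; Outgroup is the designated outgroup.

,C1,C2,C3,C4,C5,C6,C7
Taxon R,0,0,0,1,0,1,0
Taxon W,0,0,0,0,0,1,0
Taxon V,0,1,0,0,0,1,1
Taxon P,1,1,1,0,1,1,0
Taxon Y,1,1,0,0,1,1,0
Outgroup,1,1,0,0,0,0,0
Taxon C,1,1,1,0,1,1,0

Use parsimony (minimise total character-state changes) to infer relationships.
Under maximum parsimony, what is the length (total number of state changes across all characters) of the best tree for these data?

7

Character polarity is set by the outgroup: the derived state is whichever differs from the outgroup's state, so for C1, C2 the derived state is '0', and for the remaining characters it is '1'.
C1 (derived state '0') is shared by Taxon R, Taxon V, and Taxon W — a synapomorphy uniting that clade.
Only Taxon R and Taxon W show the derived state '0' for C2, supporting them as a clade.
Only Taxon C and Taxon P show the derived state '1' for C3, supporting them as a clade.
C4 (derived state '1') is unique to Taxon R (autapomorphy; uninformative for grouping).
C5: derived state '1' in Taxon C, Taxon P, and Taxon Y only — synapomorphy for {Taxon C, Taxon P, Taxon Y}.
C6 (derived state '1') is shared by all ingroup taxa — unites the whole ingroup.
C7: derived state '1' in Taxon V only — an autapomorphy, so it tells us nothing about relationships among taxa.
Most parsimonious ingroup topology: (((Taxon C,Taxon P),Taxon Y),((Taxon W,Taxon R),Taxon V)).
Changes per character on this tree: C1: 1; C2: 1; C3: 1; C4: 1; C5: 1; C6: 1; C7: 1.
Total = 7.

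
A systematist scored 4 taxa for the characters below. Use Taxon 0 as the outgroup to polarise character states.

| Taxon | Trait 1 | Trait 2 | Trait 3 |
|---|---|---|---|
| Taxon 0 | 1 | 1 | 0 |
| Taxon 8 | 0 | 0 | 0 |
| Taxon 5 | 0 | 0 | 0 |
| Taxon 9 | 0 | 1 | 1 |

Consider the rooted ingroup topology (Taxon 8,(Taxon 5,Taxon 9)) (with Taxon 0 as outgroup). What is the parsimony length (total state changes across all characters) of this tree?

Map each character onto (Taxon 8,(Taxon 5,Taxon 9)) (rooted by Taxon 0) and count the minimum state changes it requires (Fitch parsimony):
Trait 1: 1; Trait 2: 2; Trait 3: 1.
Total tree length = 4.

4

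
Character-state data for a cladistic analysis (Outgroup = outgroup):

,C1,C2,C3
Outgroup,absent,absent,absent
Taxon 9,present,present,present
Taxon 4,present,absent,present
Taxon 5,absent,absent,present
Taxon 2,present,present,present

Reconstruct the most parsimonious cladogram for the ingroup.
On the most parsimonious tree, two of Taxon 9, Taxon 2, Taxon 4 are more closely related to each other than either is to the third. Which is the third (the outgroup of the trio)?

Taxon 4

The outgroup has state 'absent' for every character, so 'present' is the derived state throughout.
C1: derived state 'present' in Taxon 2, Taxon 4, and Taxon 9 only — synapomorphy for {Taxon 2, Taxon 4, Taxon 9}.
Only Taxon 2 and Taxon 9 show the derived state 'present' for C2, supporting them as a clade.
C3 (derived state 'present') is shared by all ingroup taxa — unites the whole ingroup.
Most parsimonious ingroup topology: (((Taxon 9,Taxon 2),Taxon 4),Taxon 5).
Taxon 2 and Taxon 9 share a more recent common ancestor with each other than either does with Taxon 4, so Taxon 4 is the least closely related of the three.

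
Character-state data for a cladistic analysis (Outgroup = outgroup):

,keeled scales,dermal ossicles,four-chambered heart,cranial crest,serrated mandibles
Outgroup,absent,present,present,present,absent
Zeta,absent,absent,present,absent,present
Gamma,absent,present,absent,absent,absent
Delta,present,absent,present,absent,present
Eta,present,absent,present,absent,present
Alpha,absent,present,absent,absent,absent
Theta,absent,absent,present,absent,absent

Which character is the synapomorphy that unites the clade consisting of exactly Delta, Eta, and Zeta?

serrated mandibles

Character polarity is set by the outgroup: the derived state is whichever differs from the outgroup's state, so for dermal ossicles, four-chambered heart, cranial crest the derived state is 'absent', and for the remaining characters it is 'present'.
Only Delta and Eta show the derived state 'present' for keeled scales, supporting them as a clade.
Only Delta, Eta, Theta, and Zeta show the derived state 'absent' for dermal ossicles, supporting them as a clade.
Only Alpha and Gamma show the derived state 'absent' for four-chambered heart, supporting them as a clade.
All ingroup taxa share the derived state 'absent' for cranial crest; it defines the ingroup but does not resolve relationships within it.
serrated mandibles: derived state 'present' in Delta, Eta, and Zeta only — synapomorphy for {Delta, Eta, Zeta}.
Most parsimonious ingroup topology: (((Zeta,(Delta,Eta)),Theta),(Gamma,Alpha)).
The clade {Delta, Eta, Zeta} is supported by serrated mandibles: its derived state 'present' occurs in exactly those taxa and in no other taxon (including the outgroup).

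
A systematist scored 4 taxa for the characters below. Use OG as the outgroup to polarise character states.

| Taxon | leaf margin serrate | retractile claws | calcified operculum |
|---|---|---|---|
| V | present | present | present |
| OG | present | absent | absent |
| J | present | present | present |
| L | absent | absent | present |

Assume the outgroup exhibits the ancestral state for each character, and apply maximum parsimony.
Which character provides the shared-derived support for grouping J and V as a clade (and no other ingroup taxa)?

Character polarity is set by the outgroup: the derived state is whichever differs from the outgroup's state, so for leaf margin serrate the derived state is 'absent', and for the remaining characters it is 'present'.
leaf margin serrate: derived state 'absent' in L only — an autapomorphy, so it tells us nothing about relationships among taxa.
retractile claws (derived state 'present') is shared by J and V — a synapomorphy uniting that clade.
calcified operculum (derived state 'present') is shared by all ingroup taxa — unites the whole ingroup.
Most parsimonious ingroup topology: ((V,J),L).
The clade {J, V} is supported by retractile claws: its derived state 'present' occurs in exactly those taxa and in no other taxon (including the outgroup).

retractile claws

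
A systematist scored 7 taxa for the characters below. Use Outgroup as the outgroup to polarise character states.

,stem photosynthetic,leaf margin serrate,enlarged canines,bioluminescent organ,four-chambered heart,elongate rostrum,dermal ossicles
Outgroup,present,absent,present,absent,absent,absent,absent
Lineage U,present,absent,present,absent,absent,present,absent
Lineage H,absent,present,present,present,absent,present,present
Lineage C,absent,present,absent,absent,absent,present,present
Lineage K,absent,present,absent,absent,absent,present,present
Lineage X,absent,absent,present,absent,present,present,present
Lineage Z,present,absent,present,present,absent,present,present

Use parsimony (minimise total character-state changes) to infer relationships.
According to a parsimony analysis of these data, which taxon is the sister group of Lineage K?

Lineage C

Character polarity is set by the outgroup: the derived state is whichever differs from the outgroup's state, so for stem photosynthetic, enlarged canines the derived state is 'absent', and for the remaining characters it is 'present'.
stem photosynthetic (derived state 'absent') is shared by Lineage C, Lineage H, Lineage K, and Lineage X — a synapomorphy uniting that clade.
leaf margin serrate: derived state 'present' in Lineage C, Lineage H, and Lineage K only — synapomorphy for {Lineage C, Lineage H, Lineage K}.
Only Lineage C and Lineage K show the derived state 'absent' for enlarged canines, supporting them as a clade.
bioluminescent organ (state 'present') occurs in Lineage H and Lineage Z but conflicts with the nesting implied by the other characters — most parsimoniously interpreted as homoplasy.
four-chambered heart: derived state 'present' in Lineage X only — an autapomorphy, so it tells us nothing about relationships among taxa.
elongate rostrum (derived state 'present') is shared by all ingroup taxa — unites the whole ingroup.
dermal ossicles: derived state 'present' in Lineage C, Lineage H, Lineage K, Lineage X, and Lineage Z only — synapomorphy for {Lineage C, Lineage H, Lineage K, Lineage X, Lineage Z}.
Most parsimonious ingroup topology: (Lineage U,(((Lineage H,(Lineage C,Lineage K)),Lineage X),Lineage Z)).
Lineage K and Lineage C form a cherry on this tree, so they are sister taxa.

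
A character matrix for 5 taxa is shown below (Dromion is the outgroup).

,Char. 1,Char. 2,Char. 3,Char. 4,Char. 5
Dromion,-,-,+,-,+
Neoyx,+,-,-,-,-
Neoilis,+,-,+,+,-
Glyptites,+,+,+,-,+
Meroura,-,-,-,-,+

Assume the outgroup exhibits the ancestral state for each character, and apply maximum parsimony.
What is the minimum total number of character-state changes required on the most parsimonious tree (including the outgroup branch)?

6

Character polarity is set by the outgroup: the derived state is whichever differs from the outgroup's state, so for Char. 3, Char. 5 the derived state is '-', and for the remaining characters it is '+'.
Only Glyptites, Neoilis, and Neoyx show the derived state '+' for Char. 1, supporting them as a clade.
Char. 2 (derived state '+') is unique to Glyptites (autapomorphy; uninformative for grouping).
Char. 3 groups Meroura and Neoyx, which is incompatible with the clades supported by the remaining characters; treating it as convergent (homoplasy) costs fewer steps than any alternative tree.
Char. 4: derived state '+' in Neoilis only — an autapomorphy, so it tells us nothing about relationships among taxa.
Char. 5: derived state '-' in Neoilis and Neoyx only — synapomorphy for {Neoilis, Neoyx}.
Most parsimonious ingroup topology: (((Neoyx,Neoilis),Glyptites),Meroura).
Changes per character on this tree: Char. 1: 1; Char. 2: 1; Char. 3: 2; Char. 4: 1; Char. 5: 1.
Total = 6.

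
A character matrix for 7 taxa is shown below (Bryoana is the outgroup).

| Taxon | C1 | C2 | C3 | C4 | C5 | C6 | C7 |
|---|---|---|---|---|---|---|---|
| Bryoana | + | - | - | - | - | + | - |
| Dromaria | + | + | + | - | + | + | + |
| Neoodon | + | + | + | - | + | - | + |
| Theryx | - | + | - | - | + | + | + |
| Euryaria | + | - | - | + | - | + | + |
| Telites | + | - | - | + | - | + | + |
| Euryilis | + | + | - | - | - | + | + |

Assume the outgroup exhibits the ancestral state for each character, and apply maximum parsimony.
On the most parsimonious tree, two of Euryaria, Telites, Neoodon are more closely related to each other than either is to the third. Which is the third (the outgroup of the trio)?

Neoodon

Character polarity is set by the outgroup: the derived state is whichever differs from the outgroup's state, so for C1, C6 the derived state is '-', and for the remaining characters it is '+'.
C1: derived state '-' in Theryx only — an autapomorphy, so it tells us nothing about relationships among taxa.
C2: derived state '+' in Dromaria, Euryilis, Neoodon, and Theryx only — synapomorphy for {Dromaria, Euryilis, Neoodon, Theryx}.
C3: derived state '+' in Dromaria and Neoodon only — synapomorphy for {Dromaria, Neoodon}.
C4 (derived state '+') is shared by Euryaria and Telites — a synapomorphy uniting that clade.
Only Dromaria, Neoodon, and Theryx show the derived state '+' for C5, supporting them as a clade.
C6 (derived state '-') is unique to Neoodon (autapomorphy; uninformative for grouping).
C7 (derived state '+') is shared by all ingroup taxa — unites the whole ingroup.
Most parsimonious ingroup topology: ((((Dromaria,Neoodon),Theryx),Euryilis),(Euryaria,Telites)).
Telites and Euryaria share a more recent common ancestor with each other than either does with Neoodon, so Neoodon is the least closely related of the three.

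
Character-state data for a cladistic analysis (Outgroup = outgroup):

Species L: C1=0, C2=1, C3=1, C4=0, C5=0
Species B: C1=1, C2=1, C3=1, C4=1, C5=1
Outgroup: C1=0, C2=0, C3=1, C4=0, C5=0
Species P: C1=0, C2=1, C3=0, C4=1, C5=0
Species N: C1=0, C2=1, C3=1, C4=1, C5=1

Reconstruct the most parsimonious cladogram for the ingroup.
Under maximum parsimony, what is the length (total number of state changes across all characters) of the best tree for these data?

5

Character polarity is set by the outgroup: the derived state is whichever differs from the outgroup's state, so for C3 the derived state is '0', and for the remaining characters it is '1'.
C1: derived state '1' in Species B only — an autapomorphy, so it tells us nothing about relationships among taxa.
All ingroup taxa share the derived state '1' for C2; it defines the ingroup but does not resolve relationships within it.
C3 (derived state '0') is unique to Species P (autapomorphy; uninformative for grouping).
C4 (derived state '1') is shared by Species B, Species N, and Species P — a synapomorphy uniting that clade.
Only Species B and Species N show the derived state '1' for C5, supporting them as a clade.
Most parsimonious ingroup topology: (((Species B,Species N),Species P),Species L).
Changes per character on this tree: C1: 1; C2: 1; C3: 1; C4: 1; C5: 1.
Total = 5.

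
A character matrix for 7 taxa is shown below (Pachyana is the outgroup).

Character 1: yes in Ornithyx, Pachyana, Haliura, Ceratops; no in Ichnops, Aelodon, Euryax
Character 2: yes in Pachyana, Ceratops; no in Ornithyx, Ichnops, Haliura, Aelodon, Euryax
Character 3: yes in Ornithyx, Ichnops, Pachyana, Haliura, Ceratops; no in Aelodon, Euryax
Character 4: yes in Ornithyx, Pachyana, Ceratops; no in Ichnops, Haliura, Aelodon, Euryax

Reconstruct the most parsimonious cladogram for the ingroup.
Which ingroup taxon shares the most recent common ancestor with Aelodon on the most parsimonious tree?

Euryax

The outgroup has state 'yes' for every character, so 'no' is the derived state throughout.
Character 1 (derived state 'no') is shared by Aelodon, Euryax, and Ichnops — a synapomorphy uniting that clade.
Character 2 (derived state 'no') is shared by Aelodon, Euryax, Haliura, Ichnops, and Ornithyx — a synapomorphy uniting that clade.
Only Aelodon and Euryax show the derived state 'no' for Character 3, supporting them as a clade.
Only Aelodon, Euryax, Haliura, and Ichnops show the derived state 'no' for Character 4, supporting them as a clade.
Most parsimonious ingroup topology: (((((Aelodon,Euryax),Ichnops),Haliura),Ornithyx),Ceratops).
Aelodon and Euryax form a cherry on this tree, so they are sister taxa.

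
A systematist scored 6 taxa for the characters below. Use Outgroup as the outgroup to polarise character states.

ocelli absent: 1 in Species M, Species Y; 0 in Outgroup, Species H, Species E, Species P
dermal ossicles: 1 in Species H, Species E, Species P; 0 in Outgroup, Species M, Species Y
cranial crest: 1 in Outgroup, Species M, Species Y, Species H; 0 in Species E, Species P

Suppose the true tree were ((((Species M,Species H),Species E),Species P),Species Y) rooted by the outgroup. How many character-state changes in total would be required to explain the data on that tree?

Map each character onto ((((Species M,Species H),Species E),Species P),Species Y) (rooted by Outgroup) and count the minimum state changes it requires (Fitch parsimony):
ocelli absent: 2; dermal ossicles: 2; cranial crest: 2.
Total tree length = 6.

6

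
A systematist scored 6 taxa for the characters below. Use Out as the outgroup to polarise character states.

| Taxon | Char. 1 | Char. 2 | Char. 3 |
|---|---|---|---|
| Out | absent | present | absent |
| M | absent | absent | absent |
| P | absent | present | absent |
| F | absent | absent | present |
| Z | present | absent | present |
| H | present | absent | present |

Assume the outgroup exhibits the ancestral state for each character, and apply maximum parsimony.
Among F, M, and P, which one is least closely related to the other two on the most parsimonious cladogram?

Character polarity is set by the outgroup: the derived state is whichever differs from the outgroup's state, so for Char. 2 the derived state is 'absent', and for the remaining characters it is 'present'.
Char. 1: derived state 'present' in H and Z only — synapomorphy for {H, Z}.
Char. 2: derived state 'absent' in F, H, M, and Z only — synapomorphy for {F, H, M, Z}.
Char. 3 (derived state 'present') is shared by F, H, and Z — a synapomorphy uniting that clade.
Most parsimonious ingroup topology: ((M,(F,(Z,H))),P).
F and M share a more recent common ancestor with each other than either does with P, so P is the least closely related of the three.

P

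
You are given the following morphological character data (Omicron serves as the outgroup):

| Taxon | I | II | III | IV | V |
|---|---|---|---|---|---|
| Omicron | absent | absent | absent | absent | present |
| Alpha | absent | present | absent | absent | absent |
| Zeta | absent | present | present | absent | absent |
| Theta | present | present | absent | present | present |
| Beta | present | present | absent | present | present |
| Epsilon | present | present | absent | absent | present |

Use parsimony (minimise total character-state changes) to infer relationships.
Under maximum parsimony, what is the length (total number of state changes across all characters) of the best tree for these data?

Character polarity is set by the outgroup: the derived state is whichever differs from the outgroup's state, so for V the derived state is 'absent', and for the remaining characters it is 'present'.
Only Beta, Epsilon, and Theta show the derived state 'present' for I, supporting them as a clade.
All ingroup taxa share the derived state 'present' for II; it defines the ingroup but does not resolve relationships within it.
III (derived state 'present') is unique to Zeta (autapomorphy; uninformative for grouping).
Only Beta and Theta show the derived state 'present' for IV, supporting them as a clade.
Only Alpha and Zeta show the derived state 'absent' for V, supporting them as a clade.
Most parsimonious ingroup topology: ((Alpha,Zeta),((Theta,Beta),Epsilon)).
Changes per character on this tree: I: 1; II: 1; III: 1; IV: 1; V: 1.
Total = 5.

5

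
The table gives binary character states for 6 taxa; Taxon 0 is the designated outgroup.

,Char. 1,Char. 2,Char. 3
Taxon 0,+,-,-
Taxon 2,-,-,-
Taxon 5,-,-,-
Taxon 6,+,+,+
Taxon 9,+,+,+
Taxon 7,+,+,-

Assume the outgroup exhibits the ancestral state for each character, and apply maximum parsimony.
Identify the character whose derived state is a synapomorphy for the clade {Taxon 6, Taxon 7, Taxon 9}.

Character polarity is set by the outgroup: the derived state is whichever differs from the outgroup's state, so for Char. 1 the derived state is '-', and for the remaining characters it is '+'.
Only Taxon 2 and Taxon 5 show the derived state '-' for Char. 1, supporting them as a clade.
Char. 2: derived state '+' in Taxon 6, Taxon 7, and Taxon 9 only — synapomorphy for {Taxon 6, Taxon 7, Taxon 9}.
Only Taxon 6 and Taxon 9 show the derived state '+' for Char. 3, supporting them as a clade.
Most parsimonious ingroup topology: ((Taxon 2,Taxon 5),((Taxon 6,Taxon 9),Taxon 7)).
The clade {Taxon 6, Taxon 7, Taxon 9} is supported by Char. 2: its derived state '+' occurs in exactly those taxa and in no other taxon (including the outgroup).

Char. 2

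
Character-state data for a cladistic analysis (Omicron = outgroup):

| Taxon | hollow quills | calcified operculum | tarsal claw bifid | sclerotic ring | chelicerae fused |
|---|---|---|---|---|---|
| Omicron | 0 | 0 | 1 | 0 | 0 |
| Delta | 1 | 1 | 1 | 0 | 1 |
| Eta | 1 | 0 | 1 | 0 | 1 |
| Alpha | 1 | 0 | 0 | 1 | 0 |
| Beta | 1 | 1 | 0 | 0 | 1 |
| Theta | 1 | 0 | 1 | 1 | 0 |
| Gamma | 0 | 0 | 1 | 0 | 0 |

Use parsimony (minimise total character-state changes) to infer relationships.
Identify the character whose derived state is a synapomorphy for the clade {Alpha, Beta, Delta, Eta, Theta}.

Character polarity is set by the outgroup: the derived state is whichever differs from the outgroup's state, so for tarsal claw bifid the derived state is '0', and for the remaining characters it is '1'.
hollow quills: derived state '1' in Alpha, Beta, Delta, Eta, and Theta only — synapomorphy for {Alpha, Beta, Delta, Eta, Theta}.
calcified operculum (derived state '1') is shared by Beta and Delta — a synapomorphy uniting that clade.
tarsal claw bifid groups Alpha and Beta, which is incompatible with the clades supported by the remaining characters; treating it as convergent (homoplasy) costs fewer steps than any alternative tree.
sclerotic ring: derived state '1' in Alpha and Theta only — synapomorphy for {Alpha, Theta}.
Only Beta, Delta, and Eta show the derived state '1' for chelicerae fused, supporting them as a clade.
Most parsimonious ingroup topology: ((((Delta,Beta),Eta),(Alpha,Theta)),Gamma).
The clade {Alpha, Beta, Delta, Eta, Theta} is supported by hollow quills: its derived state '1' occurs in exactly those taxa and in no other taxon (including the outgroup).

hollow quills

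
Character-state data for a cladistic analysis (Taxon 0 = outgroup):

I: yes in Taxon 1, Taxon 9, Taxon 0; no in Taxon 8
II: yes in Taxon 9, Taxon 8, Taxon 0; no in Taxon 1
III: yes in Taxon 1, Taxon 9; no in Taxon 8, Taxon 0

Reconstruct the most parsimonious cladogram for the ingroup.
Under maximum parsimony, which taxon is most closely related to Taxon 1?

Taxon 9

Character polarity is set by the outgroup: the derived state is whichever differs from the outgroup's state, so for I, II the derived state is 'no', and for the remaining characters it is 'yes'.
I: derived state 'no' in Taxon 8 only — an autapomorphy, so it tells us nothing about relationships among taxa.
II (derived state 'no') is unique to Taxon 1 (autapomorphy; uninformative for grouping).
III: derived state 'yes' in Taxon 1 and Taxon 9 only — synapomorphy for {Taxon 1, Taxon 9}.
Most parsimonious ingroup topology: (Taxon 8,(Taxon 1,Taxon 9)).
Taxon 1 and Taxon 9 form a cherry on this tree, so they are sister taxa.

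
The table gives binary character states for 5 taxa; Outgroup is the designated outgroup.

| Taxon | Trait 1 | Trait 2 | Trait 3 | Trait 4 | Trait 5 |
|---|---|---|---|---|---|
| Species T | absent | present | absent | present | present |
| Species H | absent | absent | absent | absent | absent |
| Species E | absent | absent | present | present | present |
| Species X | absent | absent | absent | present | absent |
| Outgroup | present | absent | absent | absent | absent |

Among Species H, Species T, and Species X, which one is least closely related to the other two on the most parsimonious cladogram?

Species H

Character polarity is set by the outgroup: the derived state is whichever differs from the outgroup's state, so for Trait 1 the derived state is 'absent', and for the remaining characters it is 'present'.
All ingroup taxa share the derived state 'absent' for Trait 1; it defines the ingroup but does not resolve relationships within it.
Trait 2 (derived state 'present') is unique to Species T (autapomorphy; uninformative for grouping).
Trait 3 (derived state 'present') is unique to Species E (autapomorphy; uninformative for grouping).
Trait 4: derived state 'present' in Species E, Species T, and Species X only — synapomorphy for {Species E, Species T, Species X}.
Trait 5: derived state 'present' in Species E and Species T only — synapomorphy for {Species E, Species T}.
Most parsimonious ingroup topology: (((Species T,Species E),Species X),Species H).
Species T and Species X share a more recent common ancestor with each other than either does with Species H, so Species H is the least closely related of the three.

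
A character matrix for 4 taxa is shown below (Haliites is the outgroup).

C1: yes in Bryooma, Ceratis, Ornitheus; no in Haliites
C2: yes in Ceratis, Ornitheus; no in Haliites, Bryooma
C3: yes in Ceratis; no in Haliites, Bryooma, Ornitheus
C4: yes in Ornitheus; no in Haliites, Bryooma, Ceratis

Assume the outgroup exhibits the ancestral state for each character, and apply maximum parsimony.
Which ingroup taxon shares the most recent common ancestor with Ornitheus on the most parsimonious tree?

The outgroup has state 'no' for every character, so 'yes' is the derived state throughout.
C1 (derived state 'yes') is shared by all ingroup taxa — unites the whole ingroup.
Only Ceratis and Ornitheus show the derived state 'yes' for C2, supporting them as a clade.
C3: derived state 'yes' in Ceratis only — an autapomorphy, so it tells us nothing about relationships among taxa.
C4: derived state 'yes' in Ornitheus only — an autapomorphy, so it tells us nothing about relationships among taxa.
Most parsimonious ingroup topology: (Bryooma,(Ceratis,Ornitheus)).
Ornitheus and Ceratis form a cherry on this tree, so they are sister taxa.

Ceratis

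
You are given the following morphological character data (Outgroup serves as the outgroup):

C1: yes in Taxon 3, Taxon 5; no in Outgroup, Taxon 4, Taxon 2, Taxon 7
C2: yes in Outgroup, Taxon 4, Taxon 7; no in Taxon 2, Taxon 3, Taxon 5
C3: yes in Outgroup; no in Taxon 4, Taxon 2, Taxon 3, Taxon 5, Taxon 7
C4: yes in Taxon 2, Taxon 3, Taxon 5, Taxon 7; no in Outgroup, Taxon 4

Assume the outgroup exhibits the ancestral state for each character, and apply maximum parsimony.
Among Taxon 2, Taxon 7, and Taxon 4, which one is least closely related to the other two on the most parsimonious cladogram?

Taxon 4

Character polarity is set by the outgroup: the derived state is whichever differs from the outgroup's state, so for C2, C3 the derived state is 'no', and for the remaining characters it is 'yes'.
C1: derived state 'yes' in Taxon 3 and Taxon 5 only — synapomorphy for {Taxon 3, Taxon 5}.
Only Taxon 2, Taxon 3, and Taxon 5 show the derived state 'no' for C2, supporting them as a clade.
All ingroup taxa share the derived state 'no' for C3; it defines the ingroup but does not resolve relationships within it.
Only Taxon 2, Taxon 3, Taxon 5, and Taxon 7 show the derived state 'yes' for C4, supporting them as a clade.
Most parsimonious ingroup topology: (Taxon 4,((Taxon 2,(Taxon 3,Taxon 5)),Taxon 7)).
Taxon 2 and Taxon 7 share a more recent common ancestor with each other than either does with Taxon 4, so Taxon 4 is the least closely related of the three.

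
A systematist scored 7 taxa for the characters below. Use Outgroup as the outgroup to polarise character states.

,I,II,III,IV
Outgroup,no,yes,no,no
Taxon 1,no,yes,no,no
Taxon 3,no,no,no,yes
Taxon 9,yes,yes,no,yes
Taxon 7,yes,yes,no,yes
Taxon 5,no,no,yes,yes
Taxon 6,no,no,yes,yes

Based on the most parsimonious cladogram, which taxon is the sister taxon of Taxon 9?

Character polarity is set by the outgroup: the derived state is whichever differs from the outgroup's state, so for II the derived state is 'no', and for the remaining characters it is 'yes'.
Only Taxon 7 and Taxon 9 show the derived state 'yes' for I, supporting them as a clade.
Only Taxon 3, Taxon 5, and Taxon 6 show the derived state 'no' for II, supporting them as a clade.
Only Taxon 5 and Taxon 6 show the derived state 'yes' for III, supporting them as a clade.
IV (derived state 'yes') is shared by Taxon 3, Taxon 5, Taxon 6, Taxon 7, and Taxon 9 — a synapomorphy uniting that clade.
Most parsimonious ingroup topology: (Taxon 1,((Taxon 3,(Taxon 5,Taxon 6)),(Taxon 9,Taxon 7))).
Taxon 9 and Taxon 7 form a cherry on this tree, so they are sister taxa.

Taxon 7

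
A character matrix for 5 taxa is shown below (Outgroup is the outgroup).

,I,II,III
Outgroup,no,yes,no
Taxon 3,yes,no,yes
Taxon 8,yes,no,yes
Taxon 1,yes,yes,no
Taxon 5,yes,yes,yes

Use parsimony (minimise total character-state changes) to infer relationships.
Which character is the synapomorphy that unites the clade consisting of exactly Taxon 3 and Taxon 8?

II

Character polarity is set by the outgroup: the derived state is whichever differs from the outgroup's state, so for II the derived state is 'no', and for the remaining characters it is 'yes'.
I (derived state 'yes') is shared by all ingroup taxa — unites the whole ingroup.
Only Taxon 3 and Taxon 8 show the derived state 'no' for II, supporting them as a clade.
III (derived state 'yes') is shared by Taxon 3, Taxon 5, and Taxon 8 — a synapomorphy uniting that clade.
Most parsimonious ingroup topology: (((Taxon 3,Taxon 8),Taxon 5),Taxon 1).
The clade {Taxon 3, Taxon 8} is supported by II: its derived state 'no' occurs in exactly those taxa and in no other taxon (including the outgroup).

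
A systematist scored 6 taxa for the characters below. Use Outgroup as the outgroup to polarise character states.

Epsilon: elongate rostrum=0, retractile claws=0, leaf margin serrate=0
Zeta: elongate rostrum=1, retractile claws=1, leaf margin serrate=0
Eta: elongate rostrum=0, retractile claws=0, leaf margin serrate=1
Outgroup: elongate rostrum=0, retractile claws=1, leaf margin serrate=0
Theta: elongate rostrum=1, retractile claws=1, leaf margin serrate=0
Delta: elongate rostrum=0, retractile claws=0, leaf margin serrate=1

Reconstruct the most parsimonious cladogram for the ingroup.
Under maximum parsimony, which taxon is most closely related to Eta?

Character polarity is set by the outgroup: the derived state is whichever differs from the outgroup's state, so for retractile claws the derived state is '0', and for the remaining characters it is '1'.
elongate rostrum: derived state '1' in Theta and Zeta only — synapomorphy for {Theta, Zeta}.
Only Delta, Epsilon, and Eta show the derived state '0' for retractile claws, supporting them as a clade.
leaf margin serrate (derived state '1') is shared by Delta and Eta — a synapomorphy uniting that clade.
Most parsimonious ingroup topology: (((Eta,Delta),Epsilon),(Zeta,Theta)).
Eta and Delta form a cherry on this tree, so they are sister taxa.

Delta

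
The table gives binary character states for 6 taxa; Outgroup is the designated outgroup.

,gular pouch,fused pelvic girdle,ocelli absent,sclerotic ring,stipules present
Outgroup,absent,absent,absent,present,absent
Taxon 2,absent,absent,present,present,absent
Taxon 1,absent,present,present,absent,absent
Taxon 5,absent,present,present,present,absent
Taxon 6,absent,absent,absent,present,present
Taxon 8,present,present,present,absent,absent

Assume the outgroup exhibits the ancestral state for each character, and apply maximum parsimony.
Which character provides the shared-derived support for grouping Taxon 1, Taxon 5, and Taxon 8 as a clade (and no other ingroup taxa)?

Character polarity is set by the outgroup: the derived state is whichever differs from the outgroup's state, so for sclerotic ring the derived state is 'absent', and for the remaining characters it is 'present'.
gular pouch: derived state 'present' in Taxon 8 only — an autapomorphy, so it tells us nothing about relationships among taxa.
fused pelvic girdle: derived state 'present' in Taxon 1, Taxon 5, and Taxon 8 only — synapomorphy for {Taxon 1, Taxon 5, Taxon 8}.
ocelli absent (derived state 'present') is shared by Taxon 1, Taxon 2, Taxon 5, and Taxon 8 — a synapomorphy uniting that clade.
Only Taxon 1 and Taxon 8 show the derived state 'absent' for sclerotic ring, supporting them as a clade.
stipules present: derived state 'present' in Taxon 6 only — an autapomorphy, so it tells us nothing about relationships among taxa.
Most parsimonious ingroup topology: ((Taxon 2,((Taxon 1,Taxon 8),Taxon 5)),Taxon 6).
The clade {Taxon 1, Taxon 5, Taxon 8} is supported by fused pelvic girdle: its derived state 'present' occurs in exactly those taxa and in no other taxon (including the outgroup).

fused pelvic girdle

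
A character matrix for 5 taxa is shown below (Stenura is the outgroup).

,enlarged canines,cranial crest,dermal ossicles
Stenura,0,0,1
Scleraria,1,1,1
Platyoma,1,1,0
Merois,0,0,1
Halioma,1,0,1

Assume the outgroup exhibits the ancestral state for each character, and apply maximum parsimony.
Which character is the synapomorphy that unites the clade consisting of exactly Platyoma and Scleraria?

cranial crest

Character polarity is set by the outgroup: the derived state is whichever differs from the outgroup's state, so for dermal ossicles the derived state is '0', and for the remaining characters it is '1'.
Only Halioma, Platyoma, and Scleraria show the derived state '1' for enlarged canines, supporting them as a clade.
cranial crest (derived state '1') is shared by Platyoma and Scleraria — a synapomorphy uniting that clade.
dermal ossicles: derived state '0' in Platyoma only — an autapomorphy, so it tells us nothing about relationships among taxa.
Most parsimonious ingroup topology: (((Scleraria,Platyoma),Halioma),Merois).
The clade {Platyoma, Scleraria} is supported by cranial crest: its derived state '1' occurs in exactly those taxa and in no other taxon (including the outgroup).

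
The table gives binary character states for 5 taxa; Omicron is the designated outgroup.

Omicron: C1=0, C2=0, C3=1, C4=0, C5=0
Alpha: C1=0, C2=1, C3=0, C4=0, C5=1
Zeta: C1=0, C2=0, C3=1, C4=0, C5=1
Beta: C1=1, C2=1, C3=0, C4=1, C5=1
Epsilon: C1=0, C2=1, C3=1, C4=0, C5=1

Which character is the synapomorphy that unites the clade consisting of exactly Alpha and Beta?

Character polarity is set by the outgroup: the derived state is whichever differs from the outgroup's state, so for C3 the derived state is '0', and for the remaining characters it is '1'.
C1: derived state '1' in Beta only — an autapomorphy, so it tells us nothing about relationships among taxa.
C2: derived state '1' in Alpha, Beta, and Epsilon only — synapomorphy for {Alpha, Beta, Epsilon}.
Only Alpha and Beta show the derived state '0' for C3, supporting them as a clade.
C4 (derived state '1') is unique to Beta (autapomorphy; uninformative for grouping).
C5 (derived state '1') is shared by all ingroup taxa — unites the whole ingroup.
Most parsimonious ingroup topology: (((Alpha,Beta),Epsilon),Zeta).
The clade {Alpha, Beta} is supported by C3: its derived state '0' occurs in exactly those taxa and in no other taxon (including the outgroup).

C3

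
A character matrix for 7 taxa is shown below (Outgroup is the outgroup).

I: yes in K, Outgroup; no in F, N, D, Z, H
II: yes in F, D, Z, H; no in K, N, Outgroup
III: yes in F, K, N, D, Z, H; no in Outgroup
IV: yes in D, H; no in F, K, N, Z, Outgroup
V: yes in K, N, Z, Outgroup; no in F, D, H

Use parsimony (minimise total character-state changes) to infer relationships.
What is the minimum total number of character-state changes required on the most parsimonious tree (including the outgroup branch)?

5

Character polarity is set by the outgroup: the derived state is whichever differs from the outgroup's state, so for I, V the derived state is 'no', and for the remaining characters it is 'yes'.
I: derived state 'no' in D, F, H, N, and Z only — synapomorphy for {D, F, H, N, Z}.
II (derived state 'yes') is shared by D, F, H, and Z — a synapomorphy uniting that clade.
III (derived state 'yes') is shared by all ingroup taxa — unites the whole ingroup.
Only D and H show the derived state 'yes' for IV, supporting them as a clade.
V (derived state 'no') is shared by D, F, and H — a synapomorphy uniting that clade.
Most parsimonious ingroup topology: (((((H,D),F),Z),N),K).
Changes per character on this tree: I: 1; II: 1; III: 1; IV: 1; V: 1.
Total = 5.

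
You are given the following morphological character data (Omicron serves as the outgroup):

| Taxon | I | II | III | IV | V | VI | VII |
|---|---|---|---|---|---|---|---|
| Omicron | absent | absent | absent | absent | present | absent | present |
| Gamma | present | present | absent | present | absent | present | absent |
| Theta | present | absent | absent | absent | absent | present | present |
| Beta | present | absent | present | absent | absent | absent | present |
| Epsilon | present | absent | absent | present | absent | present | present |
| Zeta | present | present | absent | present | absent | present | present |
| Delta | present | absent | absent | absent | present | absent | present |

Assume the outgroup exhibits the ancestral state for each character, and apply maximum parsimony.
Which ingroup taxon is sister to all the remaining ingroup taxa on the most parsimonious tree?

Delta

Character polarity is set by the outgroup: the derived state is whichever differs from the outgroup's state, so for V, VII the derived state is 'absent', and for the remaining characters it is 'present'.
All ingroup taxa share the derived state 'present' for I; it defines the ingroup but does not resolve relationships within it.
Only Gamma and Zeta show the derived state 'present' for II, supporting them as a clade.
III (derived state 'present') is unique to Beta (autapomorphy; uninformative for grouping).
IV: derived state 'present' in Epsilon, Gamma, and Zeta only — synapomorphy for {Epsilon, Gamma, Zeta}.
V: derived state 'absent' in Beta, Epsilon, Gamma, Theta, and Zeta only — synapomorphy for {Beta, Epsilon, Gamma, Theta, Zeta}.
VI (derived state 'present') is shared by Epsilon, Gamma, Theta, and Zeta — a synapomorphy uniting that clade.
VII: derived state 'absent' in Gamma only — an autapomorphy, so it tells us nothing about relationships among taxa.
Most parsimonious ingroup topology: (((((Gamma,Zeta),Epsilon),Theta),Beta),Delta).
Delta is sister to the clade containing all other ingroup taxa, so it is the earliest-diverging (most basal) ingroup lineage.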